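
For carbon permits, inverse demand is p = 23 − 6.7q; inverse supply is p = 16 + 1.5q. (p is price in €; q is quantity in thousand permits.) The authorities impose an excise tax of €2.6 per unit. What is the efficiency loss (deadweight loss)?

€0.41 thousand

Competitive equilibrium: 23 − 6.7q = 16 + 1.5q → q* = 0.8537, p* = 17.2805.
With the tax, the buyer price exceeds the seller price by 2.6: (23 − 6.7q) − (16 + 1.5q) = 2.6 → q' = 0.5366.
Δq = 0.8537 − 0.5366 = 0.3171; the wedge equals the tax, 2.6.
Welfare loss = ½ × 0.3171 × 2.6 = €0.41 thousand.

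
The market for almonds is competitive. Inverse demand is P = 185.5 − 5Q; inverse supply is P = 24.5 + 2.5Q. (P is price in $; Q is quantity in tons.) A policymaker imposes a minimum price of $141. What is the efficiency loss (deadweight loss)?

Competitive equilibrium: 185.5 − 5Q = 24.5 + 2.5Q → Q* = 21.46667, P* = 78.16667.
At the floor P = 141, quantity demanded = (185.5 − 141)/5 = 8.9.
Sellers' marginal cost at Q' = 8.9: 24.5 + 2.5·8.9 = 46.75.
ΔQ = 21.46667 − 8.9 = 12.56667; wedge = 141 − 46.75 = 94.25.
DWL = ½ × 12.56667 × 94.25 = $592.20.

$592.20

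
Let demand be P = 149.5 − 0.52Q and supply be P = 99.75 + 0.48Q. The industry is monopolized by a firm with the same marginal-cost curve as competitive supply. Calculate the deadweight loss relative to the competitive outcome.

Competitive equilibrium: 149.5 − 0.52Q = 99.75 + 0.48Q → Q* = 49.75, P* = 123.63.
Marginal revenue: MR = 149.5 − 1.04Q. Set MR = MC: 149.5 − 1.04Q = 99.75 + 0.48Q → Q_m = 32.7303.
Price P_m = 149.5 − 0.52·32.7303 = 132.4802; MC(Q_m) = 99.75 + 0.48·32.7303 = 115.4605.
Competitive Q* = 49.75, so ΔQ = 17.0197; wedge = 132.4802 − 115.4605 = 17.0197.
Welfare loss = ½ × 17.0197 × 17.0197 = 144.84.

144.84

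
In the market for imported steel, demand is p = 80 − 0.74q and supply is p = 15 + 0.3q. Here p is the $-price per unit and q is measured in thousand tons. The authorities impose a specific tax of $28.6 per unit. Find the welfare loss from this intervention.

$393.25 thousand

Competitive equilibrium: 80 − 0.74q = 15 + 0.3q → q* = 62.5, p* = 33.75.
With the tax, the buyer price exceeds the seller price by 28.6: (80 − 0.74q) − (15 + 0.3q) = 28.6 → q' = 35.
Δq = 62.5 − 35 = 27.5; the wedge equals the tax, 28.6.
DWL = ½ × 27.5 × 28.6 = $393.25 thousand.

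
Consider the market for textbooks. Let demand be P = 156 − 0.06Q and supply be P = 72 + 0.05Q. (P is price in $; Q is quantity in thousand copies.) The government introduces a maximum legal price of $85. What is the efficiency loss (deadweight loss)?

Competitive equilibrium: 156 − 0.06Q = 72 + 0.05Q → Q* = 763.6364, P* = 110.1818.
At the ceiling P = 85, quantity supplied = (85 − 72)/0.05 = 260.
Willingness to pay at Q' = 260: 156 − 0.06·260 = 140.4.
ΔQ = 763.6364 − 260 = 503.6364; wedge = 140.4 − 85 = 55.4.
The triangle = ½ × 503.6364 × 55.4 = $13950.73 thousand.

$13950.73 thousand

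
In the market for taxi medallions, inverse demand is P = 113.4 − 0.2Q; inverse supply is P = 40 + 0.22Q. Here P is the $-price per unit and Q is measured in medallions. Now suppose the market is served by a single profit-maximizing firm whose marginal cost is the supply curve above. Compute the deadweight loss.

Competitive equilibrium: 113.4 − 0.2Q = 40 + 0.22Q → Q* = 174.7619, P* = 78.4476.
Marginal revenue: MR = 113.4 − 0.4Q. Set MR = MC: 113.4 − 0.4Q = 40 + 0.22Q → Q_m = 118.3871.
Price P_m = 113.4 − 0.2·118.3871 = 89.7226; MC(Q_m) = 40 + 0.22·118.3871 = 66.0452.
Competitive Q* = 174.7619, so ΔQ = 56.3748; wedge = 89.7226 − 66.0452 = 23.6774.
Deadweight loss = ½ × 56.3748 × 23.6774 = $667.40.

$667.40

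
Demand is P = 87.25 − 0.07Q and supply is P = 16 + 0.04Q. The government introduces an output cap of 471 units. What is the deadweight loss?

Competitive equilibrium: 87.25 − 0.07Q = 16 + 0.04Q → Q* = 647.7273, P* = 41.9091.
At Q = 471: demand price = 87.25 − 0.07·471 = 54.28; supply price = 16 + 0.04·471 = 34.84.
ΔQ = 647.7273 − 471 = 176.7273; wedge = 54.28 − 34.84 = 19.44.
DWL = ½ × 176.7273 × 19.44 = 1717.79.

1717.79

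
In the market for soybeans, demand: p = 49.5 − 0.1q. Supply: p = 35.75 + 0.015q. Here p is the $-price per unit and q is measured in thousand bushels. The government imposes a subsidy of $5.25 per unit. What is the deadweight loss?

$119.84 thousand

Competitive equilibrium: 49.5 − 0.1q = 35.75 + 0.015q → q* = 119.5652, p* = 37.5435.
The subsidy lowers effective supply by 5.25: p = 30.5 + 0.015q.
New quantity: 49.5 − 0.1q = 30.5 + 0.015q → q' = 165.2174.
Overproduction Δq = 165.2174 − 119.5652 = 45.6522; wedge = subsidy = 5.25.
Deadweight loss = ½ × 45.6522 × 5.25 = $119.84 thousand.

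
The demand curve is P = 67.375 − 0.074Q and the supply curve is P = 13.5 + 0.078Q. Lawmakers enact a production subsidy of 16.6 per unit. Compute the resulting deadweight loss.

906.45

Competitive equilibrium: 67.375 − 0.074Q = 13.5 + 0.078Q → Q* = 354.4408, P* = 41.1464.
The subsidy lowers effective supply by 16.6: P = 0.078Q − 3.1.
New quantity: 67.375 − 0.074Q = 0.078Q − 3.1 → Q' = 463.6513.
Overproduction ΔQ = 463.6513 − 354.4408 = 109.2105; wedge = subsidy = 16.6.
The triangle = ½ × 109.2105 × 16.6 = 906.45.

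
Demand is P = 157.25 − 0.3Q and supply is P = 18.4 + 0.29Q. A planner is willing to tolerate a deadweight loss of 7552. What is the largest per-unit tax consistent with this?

Competitive equilibrium: 157.25 − 0.3Q = 18.4 + 0.29Q → Q* = 235.339, P* = 86.6483.
A tax t gives ΔQ = t/0.59 and wedge t, so DWL = t²/1.18.
t²/1.18 = 7552 → t² = 8911.36 → t = 94.4.

94.4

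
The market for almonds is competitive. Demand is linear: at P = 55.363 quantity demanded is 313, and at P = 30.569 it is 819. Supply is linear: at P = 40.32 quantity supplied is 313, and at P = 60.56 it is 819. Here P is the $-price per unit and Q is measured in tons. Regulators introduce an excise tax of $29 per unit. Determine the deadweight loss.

Demand slope = (30.569 − 55.363)/(819 − 313) = −0.049, so P = 70.7 − 0.049Q.
Supply slope = (60.56 − 40.32)/(819 − 313) = 0.04, so P = 27.8 + 0.04Q.
Competitive equilibrium: 70.7 − 0.049Q = 27.8 + 0.04Q → Q* = 482.0225, P* = 47.0809.
With the tax, the buyer price exceeds the seller price by 29: (70.7 − 0.049Q) − (27.8 + 0.04Q) = 29 → Q' = 156.1798.
ΔQ = 482.0225 − 156.1798 = 325.8427; the wedge equals the tax, 29.
DWL = ½ × 325.8427 × 29 = $4724.72.

$4724.72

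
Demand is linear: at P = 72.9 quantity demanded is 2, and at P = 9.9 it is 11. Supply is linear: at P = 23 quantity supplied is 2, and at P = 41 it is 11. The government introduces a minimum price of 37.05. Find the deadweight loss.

0.81

Demand slope = (9.9 − 72.9)/(11 − 2) = −7, so P = 86.9 − 7Q.
Supply slope = (41 − 23)/(11 − 2) = 2, so P = 19 + 2Q.
Competitive equilibrium: 86.9 − 7Q = 19 + 2Q → Q* = 7.5444, P* = 34.0889.
At the floor P = 37.05, quantity demanded = (86.9 − 37.05)/7 = 7.1214.
Sellers' marginal cost at Q' = 7.1214: 19 + 2·7.1214 = 33.2428.
ΔQ = 7.5444 − 7.1214 = 0.423; wedge = 37.05 − 33.2428 = 3.8072.
Deadweight loss = ½ × 0.423 × 3.8072 = 0.81.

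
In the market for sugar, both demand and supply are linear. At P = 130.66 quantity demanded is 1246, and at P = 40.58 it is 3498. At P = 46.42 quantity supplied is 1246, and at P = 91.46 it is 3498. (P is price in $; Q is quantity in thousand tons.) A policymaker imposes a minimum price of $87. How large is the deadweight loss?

Demand slope = (40.58 − 130.66)/(3498 − 1246) = −0.04, so P = 180.5 − 0.04Q.
Supply slope = (91.46 − 46.42)/(3498 − 1246) = 0.02, so P = 21.5 + 0.02Q.
Competitive equilibrium: 180.5 − 0.04Q = 21.5 + 0.02Q → Q* = 2650, P* = 74.5.
At the floor P = 87, quantity demanded = (180.5 − 87)/0.04 = 2337.5.
Sellers' marginal cost at Q' = 2337.5: 21.5 + 0.02·2337.5 = 68.25.
ΔQ = 2650 − 2337.5 = 312.5; wedge = 87 − 68.25 = 18.75.
DWL = ½ × 312.5 × 18.75 = $2929.69 thousand.

$2929.69 thousand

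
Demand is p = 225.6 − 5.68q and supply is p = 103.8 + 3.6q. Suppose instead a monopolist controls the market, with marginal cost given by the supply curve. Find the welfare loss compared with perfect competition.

Competitive equilibrium: 225.6 − 5.68q = 103.8 + 3.6q → q* = 13.125, p* = 151.05.
Marginal revenue: MR = 225.6 − 11.36q. Set MR = MC: 225.6 − 11.36q = 103.8 + 3.6q → q_m = 8.1417.
Price p_m = 225.6 − 5.68·8.1417 = 179.3551; MC(q_m) = 103.8 + 3.6·8.1417 = 133.1101.
Competitive q* = 13.125, so Δq = 4.9833; wedge = 179.3551 − 133.1101 = 46.245.
Deadweight loss = ½ × 4.9833 × 46.245 = 115.23.

115.23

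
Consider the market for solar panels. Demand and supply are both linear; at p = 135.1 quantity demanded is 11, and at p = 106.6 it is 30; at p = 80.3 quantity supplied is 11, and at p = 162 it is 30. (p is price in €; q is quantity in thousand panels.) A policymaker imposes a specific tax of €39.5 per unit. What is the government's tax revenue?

€538.70 thousand

Demand slope = (106.6 − 135.1)/(30 − 11) = −1.5, so p = 151.6 − 1.5q.
Supply slope = (162 − 80.3)/(30 − 11) = 4.3, so p = 33 + 4.3q.
Competitive equilibrium: 151.6 − 1.5q = 33 + 4.3q → q* = 20.4483, p* = 120.9276.
With the tax, the buyer price exceeds the seller price by 39.5: (151.6 − 1.5q) − (33 + 4.3q) = 39.5 → q' = 13.6379.
Tax revenue = 39.5 × 13.6379 = €538.70 thousand.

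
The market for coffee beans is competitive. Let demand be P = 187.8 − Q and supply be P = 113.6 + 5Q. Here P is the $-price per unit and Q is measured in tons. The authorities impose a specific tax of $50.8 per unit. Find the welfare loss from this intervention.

Competitive equilibrium: 187.8 − Q = 113.6 + 5Q → Q* = 12.3667, P* = 175.4333.
With the tax, the buyer price exceeds the seller price by 50.8: (187.8 − Q) − (113.6 + 5Q) = 50.8 → Q' = 3.9.
ΔQ = 12.3667 − 3.9 = 8.4667; the wedge equals the tax, 50.8.
Welfare loss = ½ × 8.4667 × 50.8 = $215.05.

$215.05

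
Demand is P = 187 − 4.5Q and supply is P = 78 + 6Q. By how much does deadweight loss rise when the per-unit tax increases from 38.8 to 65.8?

134.49

Competitive equilibrium: 187 − 4.5Q = 78 + 6Q → Q* = 10.381, P* = 140.2857.
For a per-unit tax t: ΔQ = t/10.5, so DWL = ½·t·(t/10.5) = t²/21.
At t = 38.8: DWL = 71.688. At t = 65.8: DWL = 206.173.
Increase = 206.173 − 71.688 = 134.49.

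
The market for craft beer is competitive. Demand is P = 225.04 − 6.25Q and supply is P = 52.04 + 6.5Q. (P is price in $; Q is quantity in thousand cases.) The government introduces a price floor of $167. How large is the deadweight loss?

Competitive equilibrium: 225.04 − 6.25Q = 52.04 + 6.5Q → Q* = 13.5686, P* = 140.2361.
At the floor P = 167, quantity demanded = (225.04 − 167)/6.25 = 9.2864.
Sellers' marginal cost at Q' = 9.2864: 52.04 + 6.5·9.2864 = 112.4016.
ΔQ = 13.5686 − 9.2864 = 4.2822; wedge = 167 − 112.4016 = 54.5984.
DWL = ½ × 4.2822 × 54.5984 = $116.90 thousand.

$116.90 thousand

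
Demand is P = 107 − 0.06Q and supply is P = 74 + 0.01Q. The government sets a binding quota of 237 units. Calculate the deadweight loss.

1923.49

Competitive equilibrium: 107 − 0.06Q = 74 + 0.01Q → Q* = 471.4286, P* = 78.7143.
At Q = 237: demand price = 107 − 0.06·237 = 92.78; supply price = 74 + 0.01·237 = 76.37.
ΔQ = 471.4286 − 237 = 234.4286; wedge = 92.78 − 76.37 = 16.41.
Deadweight loss = ½ × 234.4286 × 16.41 = 1923.49.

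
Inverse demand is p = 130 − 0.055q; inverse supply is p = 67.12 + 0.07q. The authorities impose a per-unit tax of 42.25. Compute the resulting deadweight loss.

Competitive equilibrium: 130 − 0.055q = 67.12 + 0.07q → q* = 503.04, p* = 102.3328.
With the tax, the buyer price exceeds the seller price by 42.25: (130 − 0.055q) − (67.12 + 0.07q) = 42.25 → q' = 165.04.
Δq = 503.04 − 165.04 = 338; the wedge equals the tax, 42.25.
Welfare loss = ½ × 338 × 42.25 = 7140.25.

7140.25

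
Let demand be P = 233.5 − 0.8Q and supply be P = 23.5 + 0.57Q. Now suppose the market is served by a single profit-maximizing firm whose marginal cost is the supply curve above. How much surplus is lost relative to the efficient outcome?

2187.50

Competitive equilibrium: 233.5 − 0.8Q = 23.5 + 0.57Q → Q* = 153.2847, P* = 110.8723.
Marginal revenue: MR = 233.5 − 1.6Q. Set MR = MC: 233.5 − 1.6Q = 23.5 + 0.57Q → Q_m = 96.7742.
Price P_m = 233.5 − 0.8·96.7742 = 156.0806; MC(Q_m) = 23.5 + 0.57·96.7742 = 78.6613.
Competitive Q* = 153.2847, so ΔQ = 56.5105; wedge = 156.0806 − 78.6613 = 77.4193.
Welfare loss = ½ × 56.5105 × 77.4193 = 2187.50.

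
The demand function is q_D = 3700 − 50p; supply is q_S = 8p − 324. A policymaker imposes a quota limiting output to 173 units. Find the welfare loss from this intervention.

In inverse form: demand p = 74 − 0.02q, supply p = 40.5 + 0.125q.
Competitive equilibrium: 74 − 0.02q = 40.5 + 0.125q → q* = 231.0345, p* = 69.3793.
At q = 173: demand price = 74 − 0.02·173 = 70.54; supply price = 40.5 + 0.125·173 = 62.125.
Δq = 231.0345 − 173 = 58.0345; wedge = 70.54 − 62.125 = 8.415.
Welfare loss = ½ × 58.0345 × 8.415 = 244.18.

244.18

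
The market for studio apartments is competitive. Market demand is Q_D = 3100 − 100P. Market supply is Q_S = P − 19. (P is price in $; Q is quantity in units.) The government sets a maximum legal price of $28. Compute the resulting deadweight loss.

$4.19

In inverse form: demand P = 31 − 0.01Q, supply P = 19 + Q.
Competitive equilibrium: 31 − 0.01Q = 19 + Q → Q* = 11.8812, P* = 30.8812.
At the ceiling P = 28, quantity supplied = (28 − 19)/1 = 9.
Willingness to pay at Q' = 9: 31 − 0.01·9 = 30.91.
ΔQ = 11.8812 − 9 = 2.8812; wedge = 30.91 − 28 = 2.91.
The triangle = ½ × 2.8812 × 2.91 = $4.19.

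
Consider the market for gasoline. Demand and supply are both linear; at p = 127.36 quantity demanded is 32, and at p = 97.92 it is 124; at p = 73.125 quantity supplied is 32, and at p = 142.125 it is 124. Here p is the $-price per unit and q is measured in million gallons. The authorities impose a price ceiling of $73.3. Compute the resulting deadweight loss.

Demand slope = (97.92 − 127.36)/(124 − 32) = −0.32, so p = 137.6 − 0.32q.
Supply slope = (142.125 − 73.125)/(124 − 32) = 0.75, so p = 49.125 + 0.75q.
Competitive equilibrium: 137.6 − 0.32q = 49.125 + 0.75q → q* = 82.6869, p* = 111.1402.
At the ceiling p = 73.3, quantity supplied = (73.3 − 49.125)/0.75 = 32.2333.
Willingness to pay at q' = 32.2333: 137.6 − 0.32·32.2333 = 127.2853.
Δq = 82.6869 − 32.2333 = 50.4536; wedge = 127.2853 − 73.3 = 53.9853.
Welfare loss = ½ × 50.4536 × 53.9853 = $1361.88 million.

$1361.88 million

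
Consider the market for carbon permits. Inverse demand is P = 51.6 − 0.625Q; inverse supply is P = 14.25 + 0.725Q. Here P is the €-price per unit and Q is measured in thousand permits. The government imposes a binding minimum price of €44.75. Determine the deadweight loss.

Competitive equilibrium: 51.6 − 0.625Q = 14.25 + 0.725Q → Q* = 27.6667, P* = 34.3083.
At the floor P = 44.75, quantity demanded = (51.6 − 44.75)/0.625 = 10.96.
Sellers' marginal cost at Q' = 10.96: 14.25 + 0.725·10.96 = 22.196.
ΔQ = 27.6667 − 10.96 = 16.7067; wedge = 44.75 − 22.196 = 22.554.
Welfare loss = ½ × 16.7067 × 22.554 = €188.40 thousand.

€188.40 thousand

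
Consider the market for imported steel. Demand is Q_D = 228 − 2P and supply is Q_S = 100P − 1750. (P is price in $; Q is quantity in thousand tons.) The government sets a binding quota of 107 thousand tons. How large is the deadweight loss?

$1723.65 thousand

In inverse form: demand P = 114 − 0.5Q, supply P = 17.5 + 0.01Q.
Competitive equilibrium: 114 − 0.5Q = 17.5 + 0.01Q → Q* = 189.2157, P* = 19.3922.
At Q = 107: demand price = 114 − 0.5·107 = 60.5; supply price = 17.5 + 0.01·107 = 18.57.
ΔQ = 189.2157 − 107 = 82.2157; wedge = 60.5 − 18.57 = 41.93.
Deadweight loss = ½ × 82.2157 × 41.93 = $1723.65 thousand.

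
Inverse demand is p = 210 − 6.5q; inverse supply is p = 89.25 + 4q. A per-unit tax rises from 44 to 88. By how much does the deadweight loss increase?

276.57

Competitive equilibrium: 210 − 6.5q = 89.25 + 4q → q* = 11.5, p* = 135.25.
For a per-unit tax t: Δq = t/10.5, so DWL = ½·t·(t/10.5) = t²/21.
At t = 44: DWL = 92.19. At t = 88: DWL = 368.762.
Increase = 368.762 − 92.19 = 276.57.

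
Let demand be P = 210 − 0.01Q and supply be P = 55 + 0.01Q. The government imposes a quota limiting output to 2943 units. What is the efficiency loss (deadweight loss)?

Competitive equilibrium: 210 − 0.01Q = 55 + 0.01Q → Q* = 7750, P* = 132.5.
At Q = 2943: demand price = 210 − 0.01·2943 = 180.57; supply price = 55 + 0.01·2943 = 84.43.
ΔQ = 7750 − 2943 = 4807; wedge = 180.57 − 84.43 = 96.14.
The triangle = ½ × 4807 × 96.14 = 231072.49.

231072.49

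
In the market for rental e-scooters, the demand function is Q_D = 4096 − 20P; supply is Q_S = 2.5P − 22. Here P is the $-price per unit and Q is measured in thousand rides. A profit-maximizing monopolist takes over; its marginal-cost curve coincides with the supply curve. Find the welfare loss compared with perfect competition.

$426.84 thousand

In inverse form: demand P = 204.8 − 0.05Q, supply P = 8.8 + 0.4Q.
Competitive equilibrium: 204.8 − 0.05Q = 8.8 + 0.4Q → Q* = 435.5556, P* = 183.0222.
Marginal revenue: MR = 204.8 − 0.1Q. Set MR = MC: 204.8 − 0.1Q = 8.8 + 0.4Q → Q_m = 392.
Price P_m = 204.8 − 0.05·392 = 185.2; MC(Q_m) = 8.8 + 0.4·392 = 165.6.
Competitive Q* = 435.5556, so ΔQ = 43.5556; wedge = 185.2 − 165.6 = 19.6.
Welfare loss = ½ × 43.5556 × 19.6 = $426.84 thousand.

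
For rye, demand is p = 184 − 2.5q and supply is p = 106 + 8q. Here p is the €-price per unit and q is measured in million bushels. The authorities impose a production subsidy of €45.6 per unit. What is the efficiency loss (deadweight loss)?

€99.02 million

Competitive equilibrium: 184 − 2.5q = 106 + 8q → q* = 7.4286, p* = 165.4286.
The subsidy lowers effective supply by 45.6: p = 60.4 + 8q.
New quantity: 184 − 2.5q = 60.4 + 8q → q' = 11.7714.
Overproduction Δq = 11.7714 − 7.4286 = 4.3428; wedge = subsidy = 45.6.
DWL = ½ × 4.3428 × 45.6 = €99.02 million.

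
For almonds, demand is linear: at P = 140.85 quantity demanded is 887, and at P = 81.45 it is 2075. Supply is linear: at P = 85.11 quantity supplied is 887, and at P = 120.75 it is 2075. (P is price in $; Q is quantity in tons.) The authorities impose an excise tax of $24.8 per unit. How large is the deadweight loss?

Demand slope = (81.45 − 140.85)/(2075 − 887) = −0.05, so P = 185.2 − 0.05Q.
Supply slope = (120.75 − 85.11)/(2075 − 887) = 0.03, so P = 58.5 + 0.03Q.
Competitive equilibrium: 185.2 − 0.05Q = 58.5 + 0.03Q → Q* = 1583.75, P* = 106.0125.
With the tax, the buyer price exceeds the seller price by 24.8: (185.2 − 0.05Q) − (58.5 + 0.03Q) = 24.8 → Q' = 1273.75.
ΔQ = 1583.75 − 1273.75 = 310; the wedge equals the tax, 24.8.
The triangle = ½ × 310 × 24.8 = $3844.

$3844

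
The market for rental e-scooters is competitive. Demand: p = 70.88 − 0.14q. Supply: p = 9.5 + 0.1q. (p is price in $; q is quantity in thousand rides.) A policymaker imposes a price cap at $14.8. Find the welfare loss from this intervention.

Competitive equilibrium: 70.88 − 0.14q = 9.5 + 0.1q → q* = 255.75, p* = 35.075.
At the ceiling p = 14.8, quantity supplied = (14.8 − 9.5)/0.1 = 53.
Willingness to pay at q' = 53: 70.88 − 0.14·53 = 63.46.
Δq = 255.75 − 53 = 202.75; wedge = 63.46 − 14.8 = 48.66.
Deadweight loss = ½ × 202.75 × 48.66 = $4932.91 thousand.

$4932.91 thousand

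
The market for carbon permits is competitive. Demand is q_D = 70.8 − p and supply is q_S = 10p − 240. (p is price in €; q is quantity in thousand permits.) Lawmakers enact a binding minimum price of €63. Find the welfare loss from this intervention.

€663.99 thousand

In inverse form: demand p = 70.8 − q, supply p = 24 + 0.1q.
Competitive equilibrium: 70.8 − q = 24 + 0.1q → q* = 42.5455, p* = 28.2545.
At the floor p = 63, quantity demanded = (70.8 − 63)/1 = 7.8.
Sellers' marginal cost at q' = 7.8: 24 + 0.1·7.8 = 24.78.
Δq = 42.5455 − 7.8 = 34.7455; wedge = 63 − 24.78 = 38.22.
Deadweight loss = ½ × 34.7455 × 38.22 = €663.99 thousand.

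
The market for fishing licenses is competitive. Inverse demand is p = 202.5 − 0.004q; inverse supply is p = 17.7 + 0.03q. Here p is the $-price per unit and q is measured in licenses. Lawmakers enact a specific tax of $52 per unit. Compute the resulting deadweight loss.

$39764.71

Competitive equilibrium: 202.5 − 0.004q = 17.7 + 0.03q → q* = 5435.29412, p* = 180.75882.
With the tax, the buyer price exceeds the seller price by 52: (202.5 − 0.004q) − (17.7 + 0.03q) = 52 → q' = 3905.88235.
Δq = 5435.29412 − 3905.88235 = 1529.41177; the wedge equals the tax, 52.
Deadweight loss = ½ × 1529.41177 × 52 = $39764.71.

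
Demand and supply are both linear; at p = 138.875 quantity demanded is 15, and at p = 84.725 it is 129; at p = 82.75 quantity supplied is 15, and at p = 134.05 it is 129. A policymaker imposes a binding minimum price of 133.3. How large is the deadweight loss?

Demand slope = (84.725 − 138.875)/(129 − 15) = −0.475, so p = 146 − 0.475q.
Supply slope = (134.05 − 82.75)/(129 − 15) = 0.45, so p = 76 + 0.45q.
Competitive equilibrium: 146 − 0.475q = 76 + 0.45q → q* = 75.6757, p* = 110.0541.
At the floor p = 133.3, quantity demanded = (146 − 133.3)/0.475 = 26.7368.
Sellers' marginal cost at q' = 26.7368: 76 + 0.45·26.7368 = 88.0316.
Δq = 75.6757 − 26.7368 = 48.9389; wedge = 133.3 − 88.0316 = 45.2684.
DWL = ½ × 48.9389 × 45.2684 = 1107.69.

1107.69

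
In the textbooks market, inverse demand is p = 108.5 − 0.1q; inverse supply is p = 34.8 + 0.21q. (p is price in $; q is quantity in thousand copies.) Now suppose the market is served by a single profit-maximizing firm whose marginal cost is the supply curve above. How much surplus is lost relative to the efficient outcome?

$521.17 thousand

Competitive equilibrium: 108.5 − 0.1q = 34.8 + 0.21q → q* = 237.74194, p* = 84.72581.
Marginal revenue: MR = 108.5 − 0.2q. Set MR = MC: 108.5 − 0.2q = 34.8 + 0.21q → q_m = 179.7561.
Price p_m = 108.5 − 0.1·179.7561 = 90.52439; MC(q_m) = 34.8 + 0.21·179.7561 = 72.54878.
Competitive q* = 237.74194, so Δq = 57.98584; wedge = 90.52439 − 72.54878 = 17.97561.
The triangle = ½ × 57.98584 × 17.97561 = $521.17 thousand.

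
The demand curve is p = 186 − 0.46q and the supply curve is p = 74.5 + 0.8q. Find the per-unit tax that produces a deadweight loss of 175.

Competitive equilibrium: 186 − 0.46q = 74.5 + 0.8q → q* = 88.4921, p* = 145.2937.
A tax t gives Δq = t/1.26 and wedge t, so DWL = t²/2.52.
t²/2.52 = 175 → t² = 441 → t = 21.

21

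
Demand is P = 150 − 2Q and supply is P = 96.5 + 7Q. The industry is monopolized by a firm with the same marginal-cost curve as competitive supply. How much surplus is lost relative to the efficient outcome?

5.26

Competitive equilibrium: 150 − 2Q = 96.5 + 7Q → Q* = 5.9444, P* = 138.1111.
Marginal revenue: MR = 150 − 4Q. Set MR = MC: 150 − 4Q = 96.5 + 7Q → Q_m = 4.8636.
Price P_m = 150 − 2·4.8636 = 140.2728; MC(Q_m) = 96.5 + 7·4.8636 = 130.5452.
Competitive Q* = 5.9444, so ΔQ = 1.0808; wedge = 140.2728 − 130.5452 = 9.7276.
The triangle = ½ × 1.0808 × 9.7276 = 5.26.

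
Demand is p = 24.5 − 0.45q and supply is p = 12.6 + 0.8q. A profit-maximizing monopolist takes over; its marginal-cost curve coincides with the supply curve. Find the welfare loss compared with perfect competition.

Competitive equilibrium: 24.5 − 0.45q = 12.6 + 0.8q → q* = 9.52, p* = 20.216.
Marginal revenue: MR = 24.5 − 0.9q. Set MR = MC: 24.5 − 0.9q = 12.6 + 0.8q → q_m = 7.
Price p_m = 24.5 − 0.45·7 = 21.35; MC(q_m) = 12.6 + 0.8·7 = 18.2.
Competitive q* = 9.52, so Δq = 2.52; wedge = 21.35 − 18.2 = 3.15.
DWL = ½ × 2.52 × 3.15 = 3.969.

3.969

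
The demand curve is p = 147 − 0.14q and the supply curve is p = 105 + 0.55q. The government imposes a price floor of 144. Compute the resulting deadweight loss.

536.68

Competitive equilibrium: 147 − 0.14q = 105 + 0.55q → q* = 60.8696, p* = 138.4783.
At the floor p = 144, quantity demanded = (147 − 144)/0.14 = 21.4286.
Sellers' marginal cost at q' = 21.4286: 105 + 0.55·21.4286 = 116.7857.
Δq = 60.8696 − 21.4286 = 39.441; wedge = 144 − 116.7857 = 27.2143.
The triangle = ½ × 39.441 × 27.2143 = 536.68.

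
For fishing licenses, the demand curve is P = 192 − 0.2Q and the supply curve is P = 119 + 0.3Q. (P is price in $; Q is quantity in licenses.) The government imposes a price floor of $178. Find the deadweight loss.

$1444

Competitive equilibrium: 192 − 0.2Q = 119 + 0.3Q → Q* = 146, P* = 162.8.
At the floor P = 178, quantity demanded = (192 − 178)/0.2 = 70.
Sellers' marginal cost at Q' = 70: 119 + 0.3·70 = 140.
ΔQ = 146 − 70 = 76; wedge = 178 − 140 = 38.
Deadweight loss = ½ × 76 × 38 = $1444.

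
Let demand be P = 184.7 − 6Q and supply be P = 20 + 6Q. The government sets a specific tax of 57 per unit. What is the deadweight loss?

135.375

Competitive equilibrium: 184.7 − 6Q = 20 + 6Q → Q* = 13.725, P* = 102.35.
With the tax, the buyer price exceeds the seller price by 57: (184.7 − 6Q) − (20 + 6Q) = 57 → Q' = 8.975.
ΔQ = 13.725 − 8.975 = 4.75; the wedge equals the tax, 57.
DWL = ½ × 4.75 × 57 = 135.375.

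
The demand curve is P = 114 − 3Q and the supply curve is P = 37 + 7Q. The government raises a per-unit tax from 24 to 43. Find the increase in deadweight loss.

63.65

Competitive equilibrium: 114 − 3Q = 37 + 7Q → Q* = 7.7, P* = 90.9.
For a per-unit tax t: ΔQ = t/10, so DWL = ½·t·(t/10) = t²/20.
At t = 24: DWL = 28.8. At t = 43: DWL = 92.45.
Increase = 92.45 − 28.8 = 63.65.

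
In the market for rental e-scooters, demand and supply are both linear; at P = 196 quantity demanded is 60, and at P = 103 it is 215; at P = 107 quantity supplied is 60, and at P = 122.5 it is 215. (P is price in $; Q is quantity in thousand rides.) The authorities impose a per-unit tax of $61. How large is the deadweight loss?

$2657.86 thousand

Demand slope = (103 − 196)/(215 − 60) = −0.6, so P = 232 − 0.6Q.
Supply slope = (122.5 − 107)/(215 − 60) = 0.1, so P = 101 + 0.1Q.
Competitive equilibrium: 232 − 0.6Q = 101 + 0.1Q → Q* = 187.1429, P* = 119.7143.
With the tax, the buyer price exceeds the seller price by 61: (232 − 0.6Q) − (101 + 0.1Q) = 61 → Q' = 100.
ΔQ = 187.1429 − 100 = 87.1429; the wedge equals the tax, 61.
The triangle = ½ × 87.1429 × 61 = $2657.86 thousand.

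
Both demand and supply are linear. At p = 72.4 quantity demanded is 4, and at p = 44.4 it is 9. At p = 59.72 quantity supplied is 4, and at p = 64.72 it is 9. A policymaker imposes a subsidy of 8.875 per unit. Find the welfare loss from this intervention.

5.97

Demand slope = (44.4 − 72.4)/(9 − 4) = −5.6, so p = 94.8 − 5.6q.
Supply slope = (64.72 − 59.72)/(9 − 4) = 1, so p = 55.72 + q.
Competitive equilibrium: 94.8 − 5.6q = 55.72 + q → q* = 5.9212, p* = 61.6412.
The subsidy lowers effective supply by 8.875: p = 46.845 + q.
New quantity: 94.8 − 5.6q = 46.845 + q → q' = 7.2659.
Overproduction Δq = 7.2659 − 5.9212 = 1.3447; wedge = subsidy = 8.875.
The triangle = ½ × 1.3447 × 8.875 = 5.97.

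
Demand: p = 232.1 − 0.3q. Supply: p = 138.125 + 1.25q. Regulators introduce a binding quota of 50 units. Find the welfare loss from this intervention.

Competitive equilibrium: 232.1 − 0.3q = 138.125 + 1.25q → q* = 60.629, p* = 213.9113.
At q = 50: demand price = 232.1 − 0.3·50 = 217.1; supply price = 138.125 + 1.25·50 = 200.625.
Δq = 60.629 − 50 = 10.629; wedge = 217.1 − 200.625 = 16.475.
DWL = ½ × 10.629 × 16.475 = 87.56.

87.56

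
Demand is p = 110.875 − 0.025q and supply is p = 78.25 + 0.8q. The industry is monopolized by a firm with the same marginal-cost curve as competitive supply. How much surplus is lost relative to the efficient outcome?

0.56

Competitive equilibrium: 110.875 − 0.025q = 78.25 + 0.8q → q* = 39.5455, p* = 109.8864.
Marginal revenue: MR = 110.875 − 0.05q. Set MR = MC: 110.875 − 0.05q = 78.25 + 0.8q → q_m = 38.3824.
Price p_m = 110.875 − 0.025·38.3824 = 109.9154; MC(q_m) = 78.25 + 0.8·38.3824 = 108.9559.
Competitive q* = 39.5455, so Δq = 1.1631; wedge = 109.9154 − 108.9559 = 0.9595.
Welfare loss = ½ × 1.1631 × 0.9595 = 0.56.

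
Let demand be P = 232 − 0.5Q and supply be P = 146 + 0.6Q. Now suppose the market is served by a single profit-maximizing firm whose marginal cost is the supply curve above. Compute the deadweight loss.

328.30

Competitive equilibrium: 232 − 0.5Q = 146 + 0.6Q → Q* = 78.1818, P* = 192.9091.
Marginal revenue: MR = 232 − Q. Set MR = MC: 232 − Q = 146 + 0.6Q → Q_m = 53.75.
Price P_m = 232 − 0.5·53.75 = 205.125; MC(Q_m) = 146 + 0.6·53.75 = 178.25.
Competitive Q* = 78.1818, so ΔQ = 24.4318; wedge = 205.125 − 178.25 = 26.875.
Deadweight loss = ½ × 24.4318 × 26.875 = 328.30.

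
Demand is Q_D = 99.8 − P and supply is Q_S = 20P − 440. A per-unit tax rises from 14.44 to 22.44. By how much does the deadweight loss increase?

In inverse form: demand P = 99.8 − Q, supply P = 22 + 0.05Q.
Competitive equilibrium: 99.8 − Q = 22 + 0.05Q → Q* = 74.0952, P* = 25.7048.
For a per-unit tax t: ΔQ = t/1.05, so DWL = ½·t·(t/1.05) = t²/2.1.
At t = 14.44: DWL = 99.292. At t = 22.44: DWL = 239.787.
Increase = 239.787 − 99.292 = 140.50.

140.50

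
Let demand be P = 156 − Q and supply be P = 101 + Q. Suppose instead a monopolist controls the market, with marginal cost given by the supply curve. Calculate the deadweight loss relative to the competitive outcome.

84.03

Competitive equilibrium: 156 − Q = 101 + Q → Q* = 27.5, P* = 128.5.
Marginal revenue: MR = 156 − 2Q. Set MR = MC: 156 − 2Q = 101 + Q → Q_m = 18.3333.
Price P_m = 156 − 1·18.3333 = 137.6667; MC(Q_m) = 101 + 1·18.3333 = 119.3333.
Competitive Q* = 27.5, so ΔQ = 9.1667; wedge = 137.6667 − 119.3333 = 18.3334.
DWL = ½ × 9.1667 × 18.3334 = 84.03.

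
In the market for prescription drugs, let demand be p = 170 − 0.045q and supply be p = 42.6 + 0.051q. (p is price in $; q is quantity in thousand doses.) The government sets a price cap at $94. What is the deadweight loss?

Competitive equilibrium: 170 − 0.045q = 42.6 + 0.051q → q* = 1327.0833, p* = 110.2813.
At the ceiling p = 94, quantity supplied = (94 − 42.6)/0.051 = 1007.8431.
Willingness to pay at q' = 1007.8431: 170 − 0.045·1007.8431 = 124.6471.
Δq = 1327.0833 − 1007.8431 = 319.2402; wedge = 124.6471 − 94 = 30.6471.
The triangle = ½ × 319.2402 × 30.6471 = $4891.89 thousand.

$4891.89 thousand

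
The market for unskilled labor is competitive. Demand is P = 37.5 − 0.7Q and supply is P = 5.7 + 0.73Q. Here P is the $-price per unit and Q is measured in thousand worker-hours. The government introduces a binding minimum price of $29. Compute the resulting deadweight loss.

$72.86 thousand

Competitive equilibrium: 37.5 − 0.7Q = 5.7 + 0.73Q → Q* = 22.2378, P* = 21.9336.
At the floor P = 29, quantity demanded = (37.5 − 29)/0.7 = 12.1429.
Sellers' marginal cost at Q' = 12.1429: 5.7 + 0.73·12.1429 = 14.5643.
ΔQ = 22.2378 − 12.1429 = 10.0949; wedge = 29 − 14.5643 = 14.4357.
Deadweight loss = ½ × 10.0949 × 14.4357 = $72.86 thousand.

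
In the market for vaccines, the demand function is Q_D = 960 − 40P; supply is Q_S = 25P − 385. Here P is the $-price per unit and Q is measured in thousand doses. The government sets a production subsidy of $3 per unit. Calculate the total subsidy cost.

In inverse form: demand P = 24 − 0.025Q, supply P = 15.4 + 0.04Q.
Competitive equilibrium: 24 − 0.025Q = 15.4 + 0.04Q → Q* = 132.3077, P* = 20.6923.
The subsidy lowers effective supply by 3: P = 12.4 + 0.04Q.
New quantity: 24 − 0.025Q = 12.4 + 0.04Q → Q' = 178.4615.
Total subsidy cost = 3 × 178.4615 = $535.38 thousand.

$535.38 thousand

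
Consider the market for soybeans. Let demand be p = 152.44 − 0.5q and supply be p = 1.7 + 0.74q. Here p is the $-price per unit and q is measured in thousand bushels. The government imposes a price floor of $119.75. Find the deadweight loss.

Competitive equilibrium: 152.44 − 0.5q = 1.7 + 0.74q → q* = 121.5645, p* = 91.6577.
At the floor p = 119.75, quantity demanded = (152.44 − 119.75)/0.5 = 65.38.
Sellers' marginal cost at q' = 65.38: 1.7 + 0.74·65.38 = 50.0812.
Δq = 121.5645 − 65.38 = 56.1845; wedge = 119.75 − 50.0812 = 69.6688.
Welfare loss = ½ × 56.1845 × 69.6688 = $1957.15 thousand.

$1957.15 thousand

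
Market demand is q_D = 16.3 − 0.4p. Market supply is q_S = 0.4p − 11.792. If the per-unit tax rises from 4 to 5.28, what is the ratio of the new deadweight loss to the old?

In inverse form: demand p = 40.75 − 2.5q, supply p = 29.48 + 2.5q.
Competitive equilibrium: 40.75 − 2.5q = 29.48 + 2.5q → q* = 2.254, p* = 35.115.
For a per-unit tax t: Δq = t/5, so DWL = ½·t·(t/5) = t²/10.
At t = 4: DWL = 1.6. At t = 5.28: DWL = 2.788.
Ratio = (5.28/4)² = 1.7424.

1.7424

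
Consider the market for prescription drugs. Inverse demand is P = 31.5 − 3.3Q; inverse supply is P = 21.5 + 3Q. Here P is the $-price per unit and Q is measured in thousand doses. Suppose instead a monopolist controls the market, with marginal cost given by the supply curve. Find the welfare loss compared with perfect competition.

Competitive equilibrium: 31.5 − 3.3Q = 21.5 + 3Q → Q* = 1.5873, P* = 26.2619.
Marginal revenue: MR = 31.5 − 6.6Q. Set MR = MC: 31.5 − 6.6Q = 21.5 + 3Q → Q_m = 1.0417.
Price P_m = 31.5 − 3.3·1.0417 = 28.0624; MC(Q_m) = 21.5 + 3·1.0417 = 24.6251.
Competitive Q* = 1.5873, so ΔQ = 0.5456; wedge = 28.0624 − 24.6251 = 3.4373.
DWL = ½ × 0.5456 × 3.4373 = $0.94 thousand.

$0.94 thousand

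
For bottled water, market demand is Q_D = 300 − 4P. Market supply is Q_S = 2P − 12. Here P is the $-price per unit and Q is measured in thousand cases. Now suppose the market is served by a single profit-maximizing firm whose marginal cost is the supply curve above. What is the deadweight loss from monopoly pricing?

In inverse form: demand P = 75 − 0.25Q, supply P = 6 + 0.5Q.
Competitive equilibrium: 75 − 0.25Q = 6 + 0.5Q → Q* = 92, P* = 52.
Marginal revenue: MR = 75 − 0.5Q. Set MR = MC: 75 − 0.5Q = 6 + 0.5Q → Q_m = 69.
Price P_m = 75 − 0.25·69 = 57.75; MC(Q_m) = 6 + 0.5·69 = 40.5.
Competitive Q* = 92, so ΔQ = 23; wedge = 57.75 − 40.5 = 17.25.
The triangle = ½ × 23 × 17.25 = $198.375 thousand.

$198.375 thousand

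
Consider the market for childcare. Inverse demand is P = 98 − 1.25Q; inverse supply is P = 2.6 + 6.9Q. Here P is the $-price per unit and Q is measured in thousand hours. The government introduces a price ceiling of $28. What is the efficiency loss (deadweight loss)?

Competitive equilibrium: 98 − 1.25Q = 2.6 + 6.9Q → Q* = 11.7055, P* = 83.3681.
At the ceiling P = 28, quantity supplied = (28 − 2.6)/6.9 = 3.6812.
Willingness to pay at Q' = 3.6812: 98 − 1.25·3.6812 = 93.3985.
ΔQ = 11.7055 − 3.6812 = 8.0243; wedge = 93.3985 − 28 = 65.3985.
The triangle = ½ × 8.0243 × 65.3985 = $262.39 thousand.

$262.39 thousand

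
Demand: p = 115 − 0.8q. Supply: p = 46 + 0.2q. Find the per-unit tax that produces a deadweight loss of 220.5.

21

Competitive equilibrium: 115 − 0.8q = 46 + 0.2q → q* = 69, p* = 59.8.
A tax t gives Δq = t/1 and wedge t, so DWL = t²/2.
t²/2 = 220.5 → t² = 441 → t = 21.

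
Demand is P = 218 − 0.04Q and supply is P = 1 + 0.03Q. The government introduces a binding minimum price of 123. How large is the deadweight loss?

18396.875

Competitive equilibrium: 218 − 0.04Q = 1 + 0.03Q → Q* = 3100, P* = 94.
At the floor P = 123, quantity demanded = (218 − 123)/0.04 = 2375.
Sellers' marginal cost at Q' = 2375: 1 + 0.03·2375 = 72.25.
ΔQ = 3100 − 2375 = 725; wedge = 123 − 72.25 = 50.75.
Welfare loss = ½ × 725 × 50.75 = 18396.875.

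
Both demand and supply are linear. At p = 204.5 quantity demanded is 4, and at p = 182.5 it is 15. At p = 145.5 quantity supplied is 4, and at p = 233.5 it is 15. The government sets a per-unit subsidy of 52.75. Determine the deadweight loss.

139.13

Demand slope = (182.5 − 204.5)/(15 − 4) = −2, so p = 212.5 − 2q.
Supply slope = (233.5 − 145.5)/(15 − 4) = 8, so p = 113.5 + 8q.
Competitive equilibrium: 212.5 − 2q = 113.5 + 8q → q* = 9.9, p* = 192.7.
The subsidy lowers effective supply by 52.75: p = 60.75 + 8q.
New quantity: 212.5 − 2q = 60.75 + 8q → q' = 15.175.
Overproduction Δq = 15.175 − 9.9 = 5.275; wedge = subsidy = 52.75.
Deadweight loss = ½ × 5.275 × 52.75 = 139.13.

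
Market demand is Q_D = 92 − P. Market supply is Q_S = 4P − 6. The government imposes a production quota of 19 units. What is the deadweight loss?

1782.225

In inverse form: demand P = 92 − Q, supply P = 1.5 + 0.25Q.
Competitive equilibrium: 92 − Q = 1.5 + 0.25Q → Q* = 72.4, P* = 19.6.
At Q = 19: demand price = 92 − 1·19 = 73; supply price = 1.5 + 0.25·19 = 6.25.
ΔQ = 72.4 − 19 = 53.4; wedge = 73 − 6.25 = 66.75.
Welfare loss = ½ × 53.4 × 66.75 = 1782.225.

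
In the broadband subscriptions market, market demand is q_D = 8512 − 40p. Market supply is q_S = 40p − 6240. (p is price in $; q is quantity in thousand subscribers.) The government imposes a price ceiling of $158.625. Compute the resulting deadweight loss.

$26574.025 thousand

In inverse form: demand p = 212.8 − 0.025q, supply p = 156 + 0.025q.
Competitive equilibrium: 212.8 − 0.025q = 156 + 0.025q → q* = 1136, p* = 184.4.
At the ceiling p = 158.625, quantity supplied = (158.625 − 156)/0.025 = 105.
Willingness to pay at q' = 105: 212.8 − 0.025·105 = 210.175.
Δq = 1136 − 105 = 1031; wedge = 210.175 − 158.625 = 51.55.
Deadweight loss = ½ × 1031 × 51.55 = $26574.025 thousand.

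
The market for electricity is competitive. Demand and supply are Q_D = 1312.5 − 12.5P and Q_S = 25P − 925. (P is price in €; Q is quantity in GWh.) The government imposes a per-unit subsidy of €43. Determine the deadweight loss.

In inverse form: demand P = 105 − 0.08Q, supply P = 37 + 0.04Q.
Competitive equilibrium: 105 − 0.08Q = 37 + 0.04Q → Q* = 566.6667, P* = 59.6667.
The subsidy lowers effective supply by 43: P = 0.04Q − 6.
New quantity: 105 − 0.08Q = 0.04Q − 6 → Q' = 925.
Overproduction ΔQ = 925 − 566.6667 = 358.3333; wedge = subsidy = 43.
DWL = ½ × 358.3333 × 43 = €7704.17.

€7704.17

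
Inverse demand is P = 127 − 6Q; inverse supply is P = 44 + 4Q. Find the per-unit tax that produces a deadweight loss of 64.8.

Competitive equilibrium: 127 − 6Q = 44 + 4Q → Q* = 8.3, P* = 77.2.
A tax t gives ΔQ = t/10 and wedge t, so DWL = t²/20.
t²/20 = 64.8 → t² = 1296 → t = 36.

36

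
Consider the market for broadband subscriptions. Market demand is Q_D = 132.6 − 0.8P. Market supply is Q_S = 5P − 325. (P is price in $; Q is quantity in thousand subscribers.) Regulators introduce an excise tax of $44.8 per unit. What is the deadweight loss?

In inverse form: demand P = 165.75 − 1.25Q, supply P = 65 + 0.2Q.
Competitive equilibrium: 165.75 − 1.25Q = 65 + 0.2Q → Q* = 69.4828, P* = 78.8966.
With the tax, the buyer price exceeds the seller price by 44.8: (165.75 − 1.25Q) − (65 + 0.2Q) = 44.8 → Q' = 38.5862.
ΔQ = 69.4828 − 38.5862 = 30.8966; the wedge equals the tax, 44.8.
DWL = ½ × 30.8966 × 44.8 = $692.08 thousand.

$692.08 thousand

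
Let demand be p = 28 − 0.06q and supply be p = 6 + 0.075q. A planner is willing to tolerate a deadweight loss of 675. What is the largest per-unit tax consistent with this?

13.5

Competitive equilibrium: 28 − 0.06q = 6 + 0.075q → q* = 162.963, p* = 18.2222.
A tax t gives Δq = t/0.135 and wedge t, so DWL = t²/0.27.
t²/0.27 = 675 → t² = 182.25 → t = 13.5.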